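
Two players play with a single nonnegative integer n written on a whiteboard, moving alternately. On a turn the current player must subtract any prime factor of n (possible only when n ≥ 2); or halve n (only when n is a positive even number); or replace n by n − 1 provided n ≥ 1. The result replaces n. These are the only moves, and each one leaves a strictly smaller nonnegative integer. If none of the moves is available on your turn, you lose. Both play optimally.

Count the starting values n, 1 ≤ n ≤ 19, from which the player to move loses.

3

Classify positions by backward induction: terminal positions (no move available) are L. From any other position, the mover wins iff some move reaches an L.
n=0: no move → L
n=1: can move to 0, which is L ⇒ W
n=2: can move to 0, which is L ⇒ W
n=3: can move to 0, which is L ⇒ W
n=4: moves to 2(W), 3(W); every one is W ⇒ L
n=5: can move to 0, which is L ⇒ W
n=6: can move to 4, which is L ⇒ W
n=7: can move to 0, which is L ⇒ W
n=8: can move to 4, which is L ⇒ W
n=9: moves to 6(W), 8(W); every one is W ⇒ L
n=10: can move to 9, which is L ⇒ W
n=11: can move to 0, which is L ⇒ W
n=12: can move to 9, which is L ⇒ W
n=13: can move to 0, which is L ⇒ W
n=14: moves to 7(W), 12(W), 13(W); every one is W ⇒ L
n=15: can move to 14, which is L ⇒ W
n=16: can move to 14, which is L ⇒ W
n=17: can move to 0, which is L ⇒ W
n=18: can move to 9, which is L ⇒ W
n=19: can move to 0, which is L ⇒ W
L entries with 1 ≤ n ≤ 19 (n=0 is outside the asked range and is not counted): n = 4, 9, 14; that makes 3.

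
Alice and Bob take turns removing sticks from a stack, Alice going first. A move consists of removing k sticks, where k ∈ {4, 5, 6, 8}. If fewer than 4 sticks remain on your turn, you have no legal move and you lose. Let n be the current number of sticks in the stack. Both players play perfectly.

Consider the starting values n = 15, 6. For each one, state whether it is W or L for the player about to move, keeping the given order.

15: L, 6: W

Compute win/loss labels from the base case upward. A position with no move is L. Any other position is W if it can reach an L in one move, else L.
n=0: no move → L
n=1: no move → L
n=2: no move → L
n=3: no move → L
n=4: reaches L-position 0 → W
n=5: reaches L-position 1 → W
n=6: reaches L-position 2 → W
n=7: reaches L-position 3 → W
n=8: reaches L-position 3 → W
n=9: reaches L-position 3 → W
n=10: reaches L-position 2 → W
n=11: reaches L-position 3 → W
n=12: only reaches 8(W), 7(W), 6(W), 4(W), all W → L
n=13: only reaches 9(W), 8(W), 7(W), 5(W), all W → L
n=14: only reaches 10(W), 9(W), 8(W), 6(W), all W → L
n=15: only reaches 11(W), 10(W), 9(W), 7(W), all W → L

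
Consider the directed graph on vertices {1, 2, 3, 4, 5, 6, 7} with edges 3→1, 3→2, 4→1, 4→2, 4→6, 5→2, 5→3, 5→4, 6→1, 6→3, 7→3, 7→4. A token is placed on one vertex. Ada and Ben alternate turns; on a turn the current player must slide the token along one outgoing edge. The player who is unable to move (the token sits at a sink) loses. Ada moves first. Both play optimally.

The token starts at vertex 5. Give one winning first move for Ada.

Move to 2.

Positions with no move are L. A position that does have a move is losing for the player to move precisely when every available move leads to a winning position for the opponent. Fill in the labels:
Every edge goes from a vertex to one that appears earlier in the order 1, 2, 3, 6, 4, 7, 5, so processing vertices in that order labels each vertex after all of its successors.
1: no outgoing edge → L
2: no outgoing edge → L
3: W (go to 2, an L position)
6: W (go to 1, an L position)
4: W (go to 2, an L position)
7: L (options 4(W), 3(W) are all W)
5: W (go to 2, an L position)
From 5, the L positions reachable in one move are: 2.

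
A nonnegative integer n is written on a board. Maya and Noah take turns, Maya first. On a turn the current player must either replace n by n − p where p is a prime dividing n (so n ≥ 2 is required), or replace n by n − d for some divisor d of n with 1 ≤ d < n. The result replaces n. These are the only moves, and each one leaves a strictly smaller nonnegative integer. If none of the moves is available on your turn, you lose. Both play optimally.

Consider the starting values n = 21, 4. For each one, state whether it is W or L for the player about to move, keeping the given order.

Classify positions by backward induction: terminal positions (no move available) are L. From any other position, the mover wins iff some move reaches an L.
n=0: no move → L
n=1: no move → L
n=2: can move to 0, which is L ⇒ W
n=3: can move to 0, which is L ⇒ W
n=4: moves to 2(W), 3(W); every one is W ⇒ L
n=5: can move to 0, which is L ⇒ W
n=6: can move to 4, which is L ⇒ W
n=7: can move to 0, which is L ⇒ W
n=8: can move to 4, which is L ⇒ W
n=9: moves to 6(W), 8(W); every one is W ⇒ L
n=10: can move to 9, which is L ⇒ W
n=11: can move to 0, which is L ⇒ W
n=12: can move to 9, which is L ⇒ W
n=13: can move to 0, which is L ⇒ W
n=14: moves to 7(W), 12(W), 13(W); every one is W ⇒ L
n=15: can move to 14, which is L ⇒ W
n=16: can move to 14, which is L ⇒ W
n=17: can move to 0, which is L ⇒ W
n=18: can move to 9, which is L ⇒ W
n=19: can move to 0, which is L ⇒ W
n=20: moves to 10(W), 15(W), 16(W), 18(W), 19(W); every one is W ⇒ L
n=21: can move to 14, which is L ⇒ W

21: W, 4: L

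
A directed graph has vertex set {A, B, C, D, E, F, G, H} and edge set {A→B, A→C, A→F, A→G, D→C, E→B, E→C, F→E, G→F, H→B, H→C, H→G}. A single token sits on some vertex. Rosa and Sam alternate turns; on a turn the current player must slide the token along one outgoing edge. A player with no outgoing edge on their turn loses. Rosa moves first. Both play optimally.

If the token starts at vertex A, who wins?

Rosa wins.

Positions with no move are L. A position that does have a move is losing for the player to move precisely when every available move leads to a winning position for the opponent. Fill in the labels:
Every edge goes from a vertex to one that appears earlier in the order B, C, E, F, G, D, A, H, so processing vertices in that order labels each vertex after all of its successors.
B: no outgoing edge → L
C: no outgoing edge → L
E: →C(L), so W
F: →E(W) only, which is W, so L
G: →F(L), so W
D: →C(L), so W
A: →F(L), so W
H: →C(L), so W
The starting position A is W: Rosa should move to F, handing over an L position.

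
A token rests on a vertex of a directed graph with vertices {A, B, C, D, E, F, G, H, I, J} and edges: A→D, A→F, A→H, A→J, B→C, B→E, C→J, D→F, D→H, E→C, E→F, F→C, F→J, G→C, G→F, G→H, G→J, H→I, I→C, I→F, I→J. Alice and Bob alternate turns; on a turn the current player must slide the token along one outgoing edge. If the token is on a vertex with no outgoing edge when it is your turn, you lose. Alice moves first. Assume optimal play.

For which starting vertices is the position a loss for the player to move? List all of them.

Build the W/L table. Terminal = L. A non-terminal position is W if it has a move to some L; otherwise it is L.
Every edge goes from a vertex to one that appears earlier in the order J, C, F, I, E, H, B, G, D, A, so processing vertices in that order labels each vertex after all of its successors.
J: no outgoing edge → L
C: reaches L-position J → W
F: reaches L-position J → W
I: reaches L-position J → W
E: only reaches F(W), C(W), all W → L
H: only reaches I(W), which is W → L
B: reaches L-position E → W
G: reaches L-position H → W
D: reaches L-position H → W
A: reaches L-position H → W
Reading off the rows marked L gives the requested list; there are 3 such vertices.

E, H, J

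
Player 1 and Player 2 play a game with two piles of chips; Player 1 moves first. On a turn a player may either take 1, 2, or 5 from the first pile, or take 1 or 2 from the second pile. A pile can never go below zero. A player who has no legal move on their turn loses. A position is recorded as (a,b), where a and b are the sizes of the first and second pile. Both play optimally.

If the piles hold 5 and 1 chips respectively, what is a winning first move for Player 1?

Use the standard recursion: the mover loses at a terminal position; elsewhere, the mover wins exactly when some move hands the opponent an L position.
No move ever increases a pile, so every position that can arise here has a ≤ 5 and b ≤ 1; it is enough to label the cells with 0 ≤ a ≤ 5 and 0 ≤ b ≤ 1.
Every move lowers a or b (never raises either), so fill the grid row by row in increasing a, and left to right within a row: each cell's successors are then already labelled.
      b=0  b=1
a=0:    L    W
a=1:    W    L
a=2:    W    W
a=3:    L    W
a=4:    W    L
a=5:    W    W
Cells with no legal move (terminal, hence L): (0,0).
The remaining L cells, each justified by listing all of its moves:
(1,1): L (options (0,1)(W), (1,0)(W) are all W)
(3,0): L (options (2,0)(W), (1,0)(W) are all W)
(4,1): L (options (3,1)(W), (2,1)(W), (4,0)(W) are all W)
Every other cell has at least one move into one of the L cells above, so it is W.
From (5,1), the L positions reachable in one move are: (4,1).

Move to (4,1).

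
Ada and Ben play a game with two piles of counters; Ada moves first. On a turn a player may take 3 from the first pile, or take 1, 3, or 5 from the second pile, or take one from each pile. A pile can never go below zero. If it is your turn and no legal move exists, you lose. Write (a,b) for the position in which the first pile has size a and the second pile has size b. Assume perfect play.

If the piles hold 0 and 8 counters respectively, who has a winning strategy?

Ben wins.

Classify positions by backward induction: terminal positions (no move available) are L. From any other position, the mover wins iff some move reaches an L.
No move ever increases a pile, so every position that can arise here has a ≤ 0 and b ≤ 8; it is enough to label the cells with 0 ≤ a ≤ 0 and 0 ≤ b ≤ 8.
Every move lowers a or b (never raises either), so fill the grid row by row in increasing a, and left to right within a row: each cell's successors are then already labelled.
      b=0  b=1  b=2  b=3  b=4  b=5  b=6  b=7  b=8
a=0:    L    W    L    W    L    W    L    W    L
Cells with no legal move (terminal, hence L): (0,0).
The remaining L cells, each justified by listing all of its moves:
(0,2): →(0,1)(W) only, which is W, so L
(0,4): →(0,3)(W), (0,1)(W) — all W, so L
(0,6): →(0,5)(W), (0,3)(W), (0,1)(W) — all W, so L
(0,8): →(0,7)(W), (0,5)(W), (0,3)(W) — all W, so L
Every other cell has at least one move into one of the L cells above, so it is W.
Every move from (0,8) reaches a W position, so the mover loses.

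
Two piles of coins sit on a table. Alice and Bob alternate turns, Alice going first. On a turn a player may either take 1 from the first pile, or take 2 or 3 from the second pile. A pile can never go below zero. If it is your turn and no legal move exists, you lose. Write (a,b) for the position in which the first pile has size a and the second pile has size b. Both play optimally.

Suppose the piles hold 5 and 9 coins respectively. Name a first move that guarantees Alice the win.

Move to (5,7).

Compute win/loss labels from the base case upward. A position with no move is L. Any other position is W if it can reach an L in one move, else L.
No move ever increases a pile, so every position that can arise here has a ≤ 5 and b ≤ 9; it is enough to label the cells with 0 ≤ a ≤ 5 and 0 ≤ b ≤ 9.
Every move lowers a or b (never raises either), so fill the grid row by row in increasing a, and left to right within a row: each cell's successors are then already labelled.
      b=0  b=1  b=2  b=3  b=4  b=5  b=6  b=7  b=8  b=9
a=0:    L    L    W    W    W    L    L    W    W    W
a=1:    W    W    L    L    W    W    W    L    L    W
a=2:    L    L    W    W    W    L    L    W    W    W
a=3:    W    W    L    L    W    W    W    L    L    W
a=4:    L    L    W    W    W    L    L    W    W    W
a=5:    W    W    L    L    W    W    W    L    L    W
Cells with no legal move (terminal, hence L): (0,0), (0,1).
The remaining L cells, each justified by listing all of its moves:
(0,5): moves to (0,3)(W), (0,2)(W); every one is W ⇒ L
(0,6): moves to (0,4)(W), (0,3)(W); every one is W ⇒ L
(1,2): moves to (0,2)(W), (1,0)(W); every one is W ⇒ L
(1,3): moves to (0,3)(W), (1,1)(W), (1,0)(W); every one is W ⇒ L
(1,7): moves to (0,7)(W), (1,5)(W), (1,4)(W); every one is W ⇒ L
(1,8): moves to (0,8)(W), (1,6)(W), (1,5)(W); every one is W ⇒ L
(2,0): the only move is to (1,0)(W), a W ⇒ L
(2,1): the only move is to (1,1)(W), a W ⇒ L
(2,5): moves to (1,5)(W), (2,3)(W), (2,2)(W); every one is W ⇒ L
(2,6): moves to (1,6)(W), (2,4)(W), (2,3)(W); every one is W ⇒ L
(3,2): moves to (2,2)(W), (3,0)(W); every one is W ⇒ L
(3,3): moves to (2,3)(W), (3,1)(W), (3,0)(W); every one is W ⇒ L
(3,7): moves to (2,7)(W), (3,5)(W), (3,4)(W); every one is W ⇒ L
(3,8): moves to (2,8)(W), (3,6)(W), (3,5)(W); every one is W ⇒ L
(4,0): the only move is to (3,0)(W), a W ⇒ L
(4,1): the only move is to (3,1)(W), a W ⇒ L
(4,5): moves to (3,5)(W), (4,3)(W), (4,2)(W); every one is W ⇒ L
(4,6): moves to (3,6)(W), (4,4)(W), (4,3)(W); every one is W ⇒ L
(5,2): moves to (4,2)(W), (5,0)(W); every one is W ⇒ L
(5,3): moves to (4,3)(W), (5,1)(W), (5,0)(W); every one is W ⇒ L
(5,7): moves to (4,7)(W), (5,5)(W), (5,4)(W); every one is W ⇒ L
(5,8): moves to (4,8)(W), (5,6)(W), (5,5)(W); every one is W ⇒ L
Every other cell has at least one move into one of the L cells above, so it is W.
From (5,9), the L positions reachable in one move are: (5,7).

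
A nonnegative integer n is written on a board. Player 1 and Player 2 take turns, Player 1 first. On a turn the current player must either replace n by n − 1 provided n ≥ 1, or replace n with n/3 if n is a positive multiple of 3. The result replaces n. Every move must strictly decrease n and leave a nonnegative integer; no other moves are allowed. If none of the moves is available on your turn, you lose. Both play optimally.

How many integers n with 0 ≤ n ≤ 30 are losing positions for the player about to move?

15

Classify positions by backward induction: terminal positions (no move available) are L. From any other position, the mover wins iff some move reaches an L.
n=0: no move → L
n=1: W (go to 0, an L position)
n=2: L (sole option 1(W) is W)
n=3: W (go to 2, an L position)
n=4: L (sole option 3(W) is W)
n=5: W (go to 4, an L position)
n=6: W (go to 2, an L position)
n=7: L (sole option 6(W) is W)
n=8: W (go to 7, an L position)
n=9: L (options 3(W), 8(W) are all W)
n=10: W (go to 9, an L position)
n=11: L (sole option 10(W) is W)
n=12: W (go to 4, an L position)
n=13: L (sole option 12(W) is W)
n=14: W (go to 13, an L position)
n=15: L (options 5(W), 14(W) are all W)
n=16: W (go to 15, an L position)
n=17: L (sole option 16(W) is W)
n=18: W (go to 17, an L position)
n=19: L (sole option 18(W) is W)
n=20: W (go to 19, an L position)
n=21: W (go to 7, an L position)
n=22: L (sole option 21(W) is W)
n=23: W (go to 22, an L position)
n=24: L (options 8(W), 23(W) are all W)
n=25: W (go to 24, an L position)
n=26: L (sole option 25(W) is W)
n=27: W (go to 9, an L position)
n=28: L (sole option 27(W) is W)
n=29: W (go to 28, an L position)
n=30: L (options 10(W), 29(W) are all W)
L entries with 0 ≤ n ≤ 30: n = 0, 2, 4, 7, 9, 11, 13, 15, 17, 19, 22, 24, 26, 28, 30; that makes 15.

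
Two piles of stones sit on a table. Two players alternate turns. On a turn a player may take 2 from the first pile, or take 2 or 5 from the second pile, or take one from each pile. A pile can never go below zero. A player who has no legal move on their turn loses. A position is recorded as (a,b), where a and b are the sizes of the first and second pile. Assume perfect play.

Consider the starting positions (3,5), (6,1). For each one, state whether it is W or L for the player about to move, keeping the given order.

(3,5): L, (6,1): W

Build the W/L table. Terminal = L. A non-terminal position is W if it has a move to some L; otherwise it is L.
No move ever increases a pile, so every position that can arise here has a ≤ 6 and b ≤ 5; it is enough to label the cells with 0 ≤ a ≤ 6 and 0 ≤ b ≤ 5.
Every move lowers a or b (never raises either), so fill the grid row by row in increasing a, and left to right within a row: each cell's successors are then already labelled.
      b=0  b=1  b=2  b=3  b=4  b=5
a=0:    L    L    W    W    L    W
a=1:    L    W    W    L    L    W
a=2:    W    W    L    L    W    W
a=3:    W    L    L    W    W    L
a=4:    L    L    W    W    L    W
a=5:    L    W    W    L    L    W
a=6:    W    W    L    L    W    W
Cells with no legal move (terminal, hence L): (0,0), (0,1), (1,0).
The remaining L cells, each justified by listing all of its moves:
(0,4): →(0,2)(W) only, which is W, so L
(1,3): →(1,1)(W), (0,2)(W) — all W, so L
(1,4): →(1,2)(W), (0,3)(W) — all W, so L
(2,2): →(0,2)(W), (2,0)(W), (1,1)(W) — all W, so L
(2,3): →(0,3)(W), (2,1)(W), (1,2)(W) — all W, so L
(3,1): →(1,1)(W), (2,0)(W) — all W, so L
(3,2): →(1,2)(W), (3,0)(W), (2,1)(W) — all W, so L
(3,5): →(1,5)(W), (3,3)(W), (3,0)(W), (2,4)(W) — all W, so L
(4,0): →(2,0)(W) only, which is W, so L
(4,1): →(2,1)(W), (3,0)(W) — all W, so L
(4,4): →(2,4)(W), (4,2)(W), (3,3)(W) — all W, so L
(5,0): →(3,0)(W) only, which is W, so L
(5,3): →(3,3)(W), (5,1)(W), (4,2)(W) — all W, so L
(5,4): →(3,4)(W), (5,2)(W), (4,3)(W) — all W, so L
(6,2): →(4,2)(W), (6,0)(W), (5,1)(W) — all W, so L
(6,3): →(4,3)(W), (6,1)(W), (5,2)(W) — all W, so L
Every other cell has at least one move into one of the L cells above, so it is W.
(3,5): one of the L cells justified above, so L
(6,1): the move to (4,1) reaches an L cell, so W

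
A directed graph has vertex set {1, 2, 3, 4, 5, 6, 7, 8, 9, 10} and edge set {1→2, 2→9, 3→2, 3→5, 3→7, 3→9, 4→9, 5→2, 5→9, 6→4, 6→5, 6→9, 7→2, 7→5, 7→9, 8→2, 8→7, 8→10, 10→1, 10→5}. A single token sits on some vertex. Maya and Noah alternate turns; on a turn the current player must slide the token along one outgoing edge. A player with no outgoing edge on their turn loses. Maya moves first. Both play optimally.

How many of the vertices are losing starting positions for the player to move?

3

Work bottom-up. With no move the player to move loses. Otherwise the position is W if at least one move leads to an L position for the opponent, and L if every move leads to a W.
Every edge goes from a vertex to one that appears earlier in the order 9, 2, 5, 7, 3, 1, 10, 8, 4, 6, so processing vertices in that order labels each vertex after all of its successors.
9: no outgoing edge → L
2: reaches L-position 9 → W
5: reaches L-position 9 → W
7: reaches L-position 9 → W
3: reaches L-position 9 → W
1: only reaches 2(W), which is W → L
10: reaches L-position 1 → W
8: only reaches 10(W), 7(W), 2(W), all W → L
4: reaches L-position 9 → W
6: reaches L-position 9 → W
The L vertices are 1, 8, 9; that is 3 in all.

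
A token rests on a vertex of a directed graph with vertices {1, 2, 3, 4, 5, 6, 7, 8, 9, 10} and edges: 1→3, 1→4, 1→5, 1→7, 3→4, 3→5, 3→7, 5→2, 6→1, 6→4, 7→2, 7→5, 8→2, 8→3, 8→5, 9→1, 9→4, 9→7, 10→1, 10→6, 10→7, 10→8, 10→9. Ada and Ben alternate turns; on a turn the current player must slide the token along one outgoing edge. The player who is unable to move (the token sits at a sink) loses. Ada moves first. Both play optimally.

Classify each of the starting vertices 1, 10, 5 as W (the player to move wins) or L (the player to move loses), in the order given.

Build the W/L table. Terminal = L. A non-terminal position is W if it has a move to some L; otherwise it is L.
Every edge goes from a vertex to one that appears earlier in the order 2, 4, 5, 7, 3, 1, 8, 6, 9, 10, so processing vertices in that order labels each vertex after all of its successors.
2: no outgoing edge → L
4: no outgoing edge → L
5: reaches L-position 2 → W
7: reaches L-position 2 → W
3: reaches L-position 4 → W
1: reaches L-position 4 → W
8: reaches L-position 2 → W
6: reaches L-position 4 → W
9: reaches L-position 4 → W
10: only reaches 9(W), 6(W), 8(W), 1(W), 7(W), all W → L

1: W, 10: L, 5: W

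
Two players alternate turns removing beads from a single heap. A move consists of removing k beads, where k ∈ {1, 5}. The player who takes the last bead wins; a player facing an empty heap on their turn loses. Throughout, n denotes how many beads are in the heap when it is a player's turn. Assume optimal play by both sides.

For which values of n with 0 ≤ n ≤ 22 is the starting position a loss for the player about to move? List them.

Compute win/loss labels from the base case upward. A position with no move is L. Any other position is W if it can reach an L in one move, else L.
n=0: no move → L
n=1: W (go to 0, an L position)
n=2: L (sole option 1(W) is W)
n=3: W (go to 2, an L position)
n=4: L (sole option 3(W) is W)
n=5: W (go to 4, an L position)
n=6: L (options 5(W), 1(W) are all W)
n=7: W (go to 6, an L position)
n=8: L (options 7(W), 3(W) are all W)
n=9: W (go to 8, an L position)
n=10: L (options 9(W), 5(W) are all W)
n=11: W (go to 10, an L position)
n=12: L (options 11(W), 7(W) are all W)
n=13: W (go to 12, an L position)
n=14: L (options 13(W), 9(W) are all W)
n=15: W (go to 14, an L position)
n=16: L (options 15(W), 11(W) are all W)
n=17: W (go to 16, an L position)
n=18: L (options 17(W), 13(W) are all W)
n=19: W (go to 18, an L position)
n=20: L (options 19(W), 15(W) are all W)
n=21: W (go to 20, an L position)
n=22: L (options 21(W), 17(W) are all W)
The losing starting values of n are exactly the entries labelled L in this table (12 of them).

0, 2, 4, 6, 8, 10, 12, 14, 16, 18, 20, 22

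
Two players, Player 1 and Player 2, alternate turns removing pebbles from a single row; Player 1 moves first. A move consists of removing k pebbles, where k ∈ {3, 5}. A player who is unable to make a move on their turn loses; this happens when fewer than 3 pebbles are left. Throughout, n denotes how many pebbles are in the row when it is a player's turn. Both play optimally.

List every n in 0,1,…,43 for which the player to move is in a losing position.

0, 1, 2, 8, 9, 10, 16, 17, 18, 24, 25, 26, 32, 33, 34, 40, 41, 42

Classify positions by backward induction: terminal positions (no move available) are L. From any other position, the mover wins iff some move reaches an L.
n=0: no move → L
n=1: no move → L
n=2: no move → L
n=3: reaches L-position 0 → W
n=4: reaches L-position 1 → W
n=5: reaches L-position 2 → W
n=6: reaches L-position 1 → W
n=7: reaches L-position 2 → W
n=8: only reaches 5(W), 3(W), all W → L
n=9: only reaches 6(W), 4(W), all W → L
n=10: only reaches 7(W), 5(W), all W → L
n=11: reaches L-position 8 → W
n=12: reaches L-position 9 → W
n=13: reaches L-position 10 → W
n=14: reaches L-position 9 → W
n=15: reaches L-position 10 → W
n=16: only reaches 13(W), 11(W), all W → L
n=17: only reaches 14(W), 12(W), all W → L
n=18: only reaches 15(W), 13(W), all W → L
n=19: reaches L-position 16 → W
n=20: reaches L-position 17 → W
n=21: reaches L-position 18 → W
n=22: reaches L-position 17 → W
n=23: reaches L-position 18 → W
n=24: only reaches 21(W), 19(W), all W → L
n=25: only reaches 22(W), 20(W), all W → L
n=26: only reaches 23(W), 21(W), all W → L
n=27: reaches L-position 24 → W
n=28: reaches L-position 25 → W
n=29: reaches L-position 26 → W
n=30: reaches L-position 25 → W
n=31: reaches L-position 26 → W
n=32: only reaches 29(W), 27(W), all W → L
n=33: only reaches 30(W), 28(W), all W → L
n=34: only reaches 31(W), 29(W), all W → L
n=35: reaches L-position 32 → W
n=36: reaches L-position 33 → W
n=37: reaches L-position 34 → W
n=38: reaches L-position 33 → W
n=39: reaches L-position 34 → W
n=40: only reaches 37(W), 35(W), all W → L
n=41: only reaches 38(W), 36(W), all W → L
n=42: only reaches 39(W), 37(W), all W → L
n=43: reaches L-position 40 → W
Reading off the rows marked L gives the requested list; there are 18 such values of n.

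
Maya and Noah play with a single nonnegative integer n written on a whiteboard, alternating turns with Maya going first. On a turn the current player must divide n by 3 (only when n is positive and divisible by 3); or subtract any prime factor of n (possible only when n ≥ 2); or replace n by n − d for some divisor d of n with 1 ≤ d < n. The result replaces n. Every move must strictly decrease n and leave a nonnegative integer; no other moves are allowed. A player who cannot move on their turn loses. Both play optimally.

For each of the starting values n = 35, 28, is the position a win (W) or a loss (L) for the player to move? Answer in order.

Positions with no move are L. A position that does have a move is losing for the player to move precisely when every available move leads to a winning position for the opponent. Fill in the labels:
n=0: no move → L
n=1: no move → L
n=2: can move to 0, which is L ⇒ W
n=3: can move to 0, which is L ⇒ W
n=4: moves to 2(W), 3(W); every one is W ⇒ L
n=5: can move to 0, which is L ⇒ W
n=6: can move to 4, which is L ⇒ W
n=7: can move to 0, which is L ⇒ W
n=8: can move to 4, which is L ⇒ W
n=9: moves to 3(W), 6(W), 8(W); every one is W ⇒ L
n=10: can move to 9, which is L ⇒ W
n=11: can move to 0, which is L ⇒ W
n=12: can move to 4, which is L ⇒ W
n=13: can move to 0, which is L ⇒ W
n=14: moves to 7(W), 12(W), 13(W); every one is W ⇒ L
n=15: can move to 14, which is L ⇒ W
n=16: can move to 14, which is L ⇒ W
n=17: can move to 0, which is L ⇒ W
n=18: can move to 9, which is L ⇒ W
n=19: can move to 0, which is L ⇒ W
n=20: moves to 10(W), 15(W), 16(W), 18(W), 19(W); every one is W ⇒ L
n=21: can move to 14, which is L ⇒ W
n=22: can move to 20, which is L ⇒ W
n=23: can move to 0, which is L ⇒ W
n=24: can move to 20, which is L ⇒ W
n=25: can move to 20, which is L ⇒ W
n=26: moves to 13(W), 24(W), 25(W); every one is W ⇒ L
n=27: can move to 9, which is L ⇒ W
n=28: can move to 14, which is L ⇒ W
n=29: can move to 0, which is L ⇒ W
n=30: can move to 20, which is L ⇒ W
n=31: can move to 0, which is L ⇒ W
n=32: moves to 16(W), 24(W), 28(W), 30(W), 31(W); every one is W ⇒ L
n=33: can move to 32, which is L ⇒ W
n=34: can move to 32, which is L ⇒ W
n=35: moves to 28(W), 30(W), 34(W); every one is W ⇒ L

35: L, 28: W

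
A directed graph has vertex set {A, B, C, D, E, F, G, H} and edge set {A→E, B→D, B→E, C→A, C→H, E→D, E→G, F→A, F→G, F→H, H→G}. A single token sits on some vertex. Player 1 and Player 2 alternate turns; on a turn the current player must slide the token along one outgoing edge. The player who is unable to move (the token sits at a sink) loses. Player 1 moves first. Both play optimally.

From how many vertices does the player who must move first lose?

Label each position W (a win for the player to move) or L (a loss). A position with no legal move is L; any other position is W exactly when some move reaches an L, and L when every move reaches a W.
Every edge goes from a vertex to one that appears earlier in the order D, G, E, A, H, F, B, C, so processing vertices in that order labels each vertex after all of its successors.
D: no outgoing edge → L
G: no outgoing edge → L
E: W (go to G, an L position)
A: L (sole option E(W) is W)
H: W (go to G, an L position)
F: W (go to A, an L position)
B: W (go to D, an L position)
C: W (go to A, an L position)
The L vertices are A, D, G; that is 3 in all.

3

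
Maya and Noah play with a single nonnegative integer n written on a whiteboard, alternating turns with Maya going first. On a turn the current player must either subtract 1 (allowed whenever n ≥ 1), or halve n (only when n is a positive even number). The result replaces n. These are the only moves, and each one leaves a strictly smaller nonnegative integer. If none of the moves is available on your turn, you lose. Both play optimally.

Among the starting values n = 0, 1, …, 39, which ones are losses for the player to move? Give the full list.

Compute win/loss labels from the base case upward. A position with no move is L. Any other position is W if it can reach an L in one move, else L.
n=0: no move → L
n=1: W (go to 0, an L position)
n=2: L (sole option 1(W) is W)
n=3: W (go to 2, an L position)
n=4: W (go to 2, an L position)
n=5: L (sole option 4(W) is W)
n=6: W (go to 5, an L position)
n=7: L (sole option 6(W) is W)
n=8: W (go to 7, an L position)
n=9: L (sole option 8(W) is W)
n=10: W (go to 5, an L position)
n=11: L (sole option 10(W) is W)
n=12: W (go to 11, an L position)
n=13: L (sole option 12(W) is W)
n=14: W (go to 7, an L position)
n=15: L (sole option 14(W) is W)
n=16: W (go to 15, an L position)
n=17: L (sole option 16(W) is W)
n=18: W (go to 9, an L position)
n=19: L (sole option 18(W) is W)
n=20: W (go to 19, an L position)
n=21: L (sole option 20(W) is W)
n=22: W (go to 11, an L position)
n=23: L (sole option 22(W) is W)
n=24: W (go to 23, an L position)
n=25: L (sole option 24(W) is W)
n=26: W (go to 13, an L position)
n=27: L (sole option 26(W) is W)
n=28: W (go to 27, an L position)
n=29: L (sole option 28(W) is W)
n=30: W (go to 15, an L position)
n=31: L (sole option 30(W) is W)
n=32: W (go to 31, an L position)
n=33: L (sole option 32(W) is W)
n=34: W (go to 17, an L position)
n=35: L (sole option 34(W) is W)
n=36: W (go to 35, an L position)
n=37: L (sole option 36(W) is W)
n=38: W (go to 19, an L position)
n=39: L (sole option 38(W) is W)
Reading off the rows marked L gives the requested list; there are 20 such values of n.

0, 2, 5, 7, 9, 11, 13, 15, 17, 19, 21, 23, 25, 27, 29, 31, 33, 35, 37, 39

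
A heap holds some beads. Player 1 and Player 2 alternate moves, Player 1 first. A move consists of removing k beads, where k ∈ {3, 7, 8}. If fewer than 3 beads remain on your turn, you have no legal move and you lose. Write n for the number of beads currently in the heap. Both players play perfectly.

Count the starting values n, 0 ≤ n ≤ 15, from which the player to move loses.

6

Label each position W (a win for the player to move) or L (a loss). A position with no legal move is L; any other position is W exactly when some move reaches an L, and L when every move reaches a W.
n=0: no move → L
n=1: no move → L
n=2: no move → L
n=3: →0(L), so W
n=4: →1(L), so W
n=5: →2(L), so W
n=6: →3(W) only, which is W, so L
n=7: →0(L), so W
n=8: →1(L), so W
n=9: →6(L), so W
n=10: →2(L), so W
n=11: →8(W), 4(W), 3(W) — all W, so L
n=12: →9(W), 5(W), 4(W) — all W, so L
n=13: →6(L), so W
n=14: →11(L), so W
n=15: →12(L), so W
L entries with 0 ≤ n ≤ 15: n = 0, 1, 2, 6, 11, 12; that makes 6.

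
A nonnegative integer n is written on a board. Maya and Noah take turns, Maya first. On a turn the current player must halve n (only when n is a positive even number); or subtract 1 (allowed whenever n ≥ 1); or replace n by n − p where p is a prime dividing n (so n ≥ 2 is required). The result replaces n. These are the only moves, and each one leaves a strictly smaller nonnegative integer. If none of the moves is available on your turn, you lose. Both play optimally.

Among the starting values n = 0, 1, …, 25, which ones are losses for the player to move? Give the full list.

Work bottom-up. With no move the player to move loses. Otherwise the position is W if at least one move leads to an L position for the opponent, and L if every move leads to a W.
n=0: no move → L
n=1: reaches L-position 0 → W
n=2: reaches L-position 0 → W
n=3: reaches L-position 0 → W
n=4: only reaches 2(W), 3(W), all W → L
n=5: reaches L-position 0 → W
n=6: reaches L-position 4 → W
n=7: reaches L-position 0 → W
n=8: reaches L-position 4 → W
n=9: only reaches 6(W), 8(W), all W → L
n=10: reaches L-position 9 → W
n=11: reaches L-position 0 → W
n=12: reaches L-position 9 → W
n=13: reaches L-position 0 → W
n=14: only reaches 7(W), 12(W), 13(W), all W → L
n=15: reaches L-position 14 → W
n=16: reaches L-position 14 → W
n=17: reaches L-position 0 → W
n=18: reaches L-position 9 → W
n=19: reaches L-position 0 → W
n=20: only reaches 10(W), 15(W), 18(W), 19(W), all W → L
n=21: reaches L-position 14 → W
n=22: reaches L-position 20 → W
n=23: reaches L-position 0 → W
n=24: only reaches 12(W), 21(W), 22(W), 23(W), all W → L
n=25: reaches L-position 20 → W
The losing starting values of n are exactly the entries labelled L in this table (6 of them).

0, 4, 9, 14, 20, 24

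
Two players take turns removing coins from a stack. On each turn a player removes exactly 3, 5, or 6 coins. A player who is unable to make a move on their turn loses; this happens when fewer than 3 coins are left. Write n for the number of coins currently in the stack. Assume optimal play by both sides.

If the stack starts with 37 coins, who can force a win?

Classify positions by backward induction: terminal positions (no move available) are L. From any other position, the mover wins iff some move reaches an L.
n=0: no move → L
n=1: no move → L
n=2: no move → L
n=3: →0(L), so W
n=4: →1(L), so W
n=5: →2(L), so W
n=6: →1(L), so W
n=7: →2(L), so W
n=8: →2(L), so W
n=9: →6(W), 4(W), 3(W) — all W, so L
n=10: →7(W), 5(W), 4(W) — all W, so L
n=11: →8(W), 6(W), 5(W) — all W, so L
n=12: →9(L), so W
n=13: →10(L), so W
n=14: →11(L), so W
n=15: →10(L), so W
n=16: →11(L), so W
n=17: →11(L), so W
n=18: →15(W), 13(W), 12(W) — all W, so L
n=19: →16(W), 14(W), 13(W) — all W, so L
n=20: →17(W), 15(W), 14(W) — all W, so L
n=21: →18(L), so W
n=22: →19(L), so W
n=23: →20(L), so W
n=24: →19(L), so W
n=25: →20(L), so W
n=26: →20(L), so W
n=27: →24(W), 22(W), 21(W) — all W, so L
n=28: →25(W), 23(W), 22(W) — all W, so L
n=29: →26(W), 24(W), 23(W) — all W, so L
n=30: →27(L), so W
n=31: →28(L), so W
n=32: →29(L), so W
n=33: →28(L), so W
n=34: →29(L), so W
n=35: →29(L), so W
n=36: →33(W), 31(W), 30(W) — all W, so L
n=37: →34(W), 32(W), 31(W) — all W, so L
The starting position 37 is L: whatever the player to move does, the opponent receives a W position.

The second player wins.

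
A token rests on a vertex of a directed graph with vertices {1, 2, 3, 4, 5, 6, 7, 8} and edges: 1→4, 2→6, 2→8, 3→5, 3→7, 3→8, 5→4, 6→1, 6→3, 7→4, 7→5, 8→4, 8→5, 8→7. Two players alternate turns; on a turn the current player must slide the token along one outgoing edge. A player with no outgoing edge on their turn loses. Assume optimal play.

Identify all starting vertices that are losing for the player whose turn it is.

2, 3, 4

Use the standard recursion: the mover loses at a terminal position; elsewhere, the mover wins exactly when some move hands the opponent an L position.
Every edge goes from a vertex to one that appears earlier in the order 4, 5, 7, 8, 3, 1, 6, 2, so processing vertices in that order labels each vertex after all of its successors.
4: no outgoing edge → L
5: →4(L), so W
7: →4(L), so W
8: →4(L), so W
3: →8(W), 7(W), 5(W) — all W, so L
1: →4(L), so W
6: →3(L), so W
2: →6(W), 8(W) — all W, so L
The losing starting vertices are exactly the entries labelled L in this table (3 of them).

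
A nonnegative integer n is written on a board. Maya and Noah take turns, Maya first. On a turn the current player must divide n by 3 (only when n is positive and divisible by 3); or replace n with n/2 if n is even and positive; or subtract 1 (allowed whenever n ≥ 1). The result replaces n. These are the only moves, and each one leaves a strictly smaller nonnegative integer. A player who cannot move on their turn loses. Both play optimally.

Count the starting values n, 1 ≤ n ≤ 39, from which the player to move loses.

Compute win/loss labels from the base case upward. A position with no move is L. Any other position is W if it can reach an L in one move, else L.
n=0: no move → L
n=1: →0(L), so W
n=2: →1(W) only, which is W, so L
n=3: →2(L), so W
n=4: →2(L), so W
n=5: →4(W) only, which is W, so L
n=6: →2(L), so W
n=7: →6(W) only, which is W, so L
n=8: →7(L), so W
n=9: →3(W), 8(W) — all W, so L
n=10: →5(L), so W
n=11: →10(W) only, which is W, so L
n=12: →11(L), so W
n=13: →12(W) only, which is W, so L
n=14: →7(L), so W
n=15: →5(L), so W
n=16: →8(W), 15(W) — all W, so L
n=17: →16(L), so W
n=18: →9(L), so W
n=19: →18(W) only, which is W, so L
n=20: →19(L), so W
n=21: →7(L), so W
n=22: →11(L), so W
n=23: →22(W) only, which is W, so L
n=24: →23(L), so W
n=25: →24(W) only, which is W, so L
n=26: →13(L), so W
n=27: →9(L), so W
n=28: →14(W), 27(W) — all W, so L
n=29: →28(L), so W
n=30: →10(W), 15(W), 29(W) — all W, so L
n=31: →30(L), so W
n=32: →16(L), so W
n=33: →11(L), so W
n=34: →17(W), 33(W) — all W, so L
n=35: →34(L), so W
n=36: →12(W), 18(W), 35(W) — all W, so L
n=37: →36(L), so W
n=38: →19(L), so W
n=39: →13(L), so W
L entries with 1 ≤ n ≤ 39 (n=0 is outside the asked range and is not counted): n = 2, 5, 7, 9, 11, 13, 16, 19, 23, 25, 28, 30, 34, 36; that makes 14.

14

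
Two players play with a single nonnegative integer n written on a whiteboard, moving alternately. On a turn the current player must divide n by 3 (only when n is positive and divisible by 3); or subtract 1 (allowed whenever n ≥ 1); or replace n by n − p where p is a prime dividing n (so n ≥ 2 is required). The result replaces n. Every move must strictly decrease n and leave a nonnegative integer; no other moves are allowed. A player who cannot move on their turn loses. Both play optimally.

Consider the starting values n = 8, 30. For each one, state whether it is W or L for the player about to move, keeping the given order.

Use the standard recursion: the mover loses at a terminal position; elsewhere, the mover wins exactly when some move hands the opponent an L position.
n=0: no move → L
n=1: →0(L), so W
n=2: →0(L), so W
n=3: →0(L), so W
n=4: →2(W), 3(W) — all W, so L
n=5: →0(L), so W
n=6: →4(L), so W
n=7: →0(L), so W
n=8: →6(W), 7(W) — all W, so L
n=9: →8(L), so W
n=10: →8(L), so W
n=11: →0(L), so W
n=12: →4(L), so W
n=13: →0(L), so W
n=14: →7(W), 12(W), 13(W) — all W, so L
n=15: →14(L), so W
n=16: →14(L), so W
n=17: →0(L), so W
n=18: →6(W), 15(W), 16(W), 17(W) — all W, so L
n=19: →0(L), so W
n=20: →18(L), so W
n=21: →14(L), so W
n=22: →11(W), 20(W), 21(W) — all W, so L
n=23: →0(L), so W
n=24: →8(L), so W
n=25: →20(W), 24(W) — all W, so L
n=26: →25(L), so W
n=27: →9(W), 24(W), 26(W) — all W, so L
n=28: →27(L), so W
n=29: →0(L), so W
n=30: →25(L), so W

8: L, 30: W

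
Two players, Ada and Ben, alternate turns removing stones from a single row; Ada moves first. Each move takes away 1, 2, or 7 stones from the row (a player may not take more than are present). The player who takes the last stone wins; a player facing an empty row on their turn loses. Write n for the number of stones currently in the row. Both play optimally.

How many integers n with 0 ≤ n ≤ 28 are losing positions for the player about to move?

10

Work bottom-up. With no move the player to move loses. Otherwise the position is W if at least one move leads to an L position for the opponent, and L if every move leads to a W.
n=0: no move → L
n=1: can move to 0, which is L ⇒ W
n=2: can move to 0, which is L ⇒ W
n=3: moves to 2(W), 1(W); every one is W ⇒ L
n=4: can move to 3, which is L ⇒ W
n=5: can move to 3, which is L ⇒ W
n=6: moves to 5(W), 4(W); every one is W ⇒ L
n=7: can move to 6, which is L ⇒ W
n=8: can move to 6, which is L ⇒ W
n=9: moves to 8(W), 7(W), 2(W); every one is W ⇒ L
n=10: can move to 9, which is L ⇒ W
n=11: can move to 9, which is L ⇒ W
n=12: moves to 11(W), 10(W), 5(W); every one is W ⇒ L
n=13: can move to 12, which is L ⇒ W
n=14: can move to 12, which is L ⇒ W
n=15: moves to 14(W), 13(W), 8(W); every one is W ⇒ L
n=16: can move to 15, which is L ⇒ W
n=17: can move to 15, which is L ⇒ W
n=18: moves to 17(W), 16(W), 11(W); every one is W ⇒ L
n=19: can move to 18, which is L ⇒ W
n=20: can move to 18, which is L ⇒ W
n=21: moves to 20(W), 19(W), 14(W); every one is W ⇒ L
n=22: can move to 21, which is L ⇒ W
n=23: can move to 21, which is L ⇒ W
n=24: moves to 23(W), 22(W), 17(W); every one is W ⇒ L
n=25: can move to 24, which is L ⇒ W
n=26: can move to 24, which is L ⇒ W
n=27: moves to 26(W), 25(W), 20(W); every one is W ⇒ L
n=28: can move to 27, which is L ⇒ W
L entries with 0 ≤ n ≤ 28: n = 0, 3, 6, 9, 12, 15, 18, 21, 24, 27; that makes 10.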